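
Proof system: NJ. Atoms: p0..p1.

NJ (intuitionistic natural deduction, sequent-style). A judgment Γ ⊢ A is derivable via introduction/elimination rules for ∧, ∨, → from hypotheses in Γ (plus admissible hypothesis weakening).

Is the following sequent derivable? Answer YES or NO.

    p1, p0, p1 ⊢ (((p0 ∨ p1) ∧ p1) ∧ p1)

Derivation (root first):
[Wk] p1, p0, p1 ⊢ (((p0 ∨ p1) ∧ p1) ∧ p1)
  [∧I] p1, p0 ⊢ (((p0 ∨ p1) ∧ p1) ∧ p1)
    [∧I] p1, p0 ⊢ ((p0 ∨ p1) ∧ p1)
      [∨I₁] p0 ⊢ (p0 ∨ p1)
        [Ax] p0 ⊢ p0
      [Ax] p1 ⊢ p1
    [Ax] p1 ⊢ p1

Result: YES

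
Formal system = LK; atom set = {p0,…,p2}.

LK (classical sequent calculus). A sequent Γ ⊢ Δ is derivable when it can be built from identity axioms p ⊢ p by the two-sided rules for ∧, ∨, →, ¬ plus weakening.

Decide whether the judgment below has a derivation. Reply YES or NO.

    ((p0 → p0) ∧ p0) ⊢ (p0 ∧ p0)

Proof tree:
[∧L] ((p0 → p0) ∧ p0) ⊢ (p0 ∧ p0)
  [∧R] (p0 → p0), p0 ⊢ (p0 ∧ p0)
    [→L] p0, (p0 → p0) ⊢ p0
      [Ax] p0 ⊢ p0
      [Ax] p0 ⊢ p0
    [Ax] p0 ⊢ p0

Result: YES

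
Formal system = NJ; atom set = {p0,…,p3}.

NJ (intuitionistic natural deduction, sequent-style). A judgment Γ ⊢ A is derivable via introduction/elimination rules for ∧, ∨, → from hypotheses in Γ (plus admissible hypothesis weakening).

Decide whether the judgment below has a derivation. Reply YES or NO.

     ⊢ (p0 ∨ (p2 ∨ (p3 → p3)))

Derivation trace:
[∨I₂]  ⊢ (p0 ∨ (p2 ∨ (p3 → p3)))
  [∨I₂]  ⊢ (p2 ∨ (p3 → p3))
    [→I]  ⊢ (p3 → p3)
      [Ax] p3 ⊢ p3

Result: YES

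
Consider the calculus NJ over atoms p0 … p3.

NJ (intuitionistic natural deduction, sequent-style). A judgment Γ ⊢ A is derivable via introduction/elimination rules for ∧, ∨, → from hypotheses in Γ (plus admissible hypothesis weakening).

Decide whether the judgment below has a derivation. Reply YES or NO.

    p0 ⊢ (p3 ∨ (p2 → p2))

Derivation (root first):
[Wk] p0 ⊢ (p3 ∨ (p2 → p2))
  [∨I₂]  ⊢ (p3 ∨ (p2 → p2))
    [→I]  ⊢ (p2 → p2)
      [Ax] p2 ⊢ p2

Result: YES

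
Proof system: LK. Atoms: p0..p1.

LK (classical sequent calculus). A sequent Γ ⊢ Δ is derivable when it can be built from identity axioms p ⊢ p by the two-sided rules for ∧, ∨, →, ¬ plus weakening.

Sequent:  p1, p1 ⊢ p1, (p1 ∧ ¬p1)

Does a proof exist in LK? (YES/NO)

Derivation (root first):
[WL] p1, p1 ⊢ p1, (p1 ∧ ¬p1)
  [∧R] p1 ⊢ p1, (p1 ∧ ¬p1)
    [Ax] p1 ⊢ p1
    [¬R]  ⊢ p1, ¬p1
      [Ax] p1 ⊢ p1

Result: YES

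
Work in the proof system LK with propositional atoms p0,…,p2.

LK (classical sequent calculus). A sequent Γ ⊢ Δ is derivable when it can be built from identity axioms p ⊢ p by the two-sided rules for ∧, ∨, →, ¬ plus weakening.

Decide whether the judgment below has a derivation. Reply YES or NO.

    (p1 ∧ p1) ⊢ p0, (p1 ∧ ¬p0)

Derivation (root first):
[∧R] (p1 ∧ p1) ⊢ p0, (p1 ∧ ¬p0)
  [∧L] (p1 ∧ p1) ⊢ p1
    [WL] p1, p1 ⊢ p1
      [Ax] p1 ⊢ p1
  [¬R]  ⊢ p0, ¬p0
    [Ax] p0 ⊢ p0

Result: YES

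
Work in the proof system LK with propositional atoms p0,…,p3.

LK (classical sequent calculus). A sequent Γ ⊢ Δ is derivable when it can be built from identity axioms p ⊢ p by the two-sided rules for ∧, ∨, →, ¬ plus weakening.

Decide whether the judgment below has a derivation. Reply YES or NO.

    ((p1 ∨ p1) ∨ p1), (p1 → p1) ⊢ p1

Derivation trace:
[→L] ((p1 ∨ p1) ∨ p1), (p1 → p1) ⊢ p1
  [∨L] ((p1 ∨ p1) ∨ p1) ⊢ p1
    [∨L] (p1 ∨ p1) ⊢ p1
      [Ax] p1 ⊢ p1
      [Ax] p1 ⊢ p1
    [Ax] p1 ⊢ p1
  [Ax] p1 ⊢ p1

Result: YES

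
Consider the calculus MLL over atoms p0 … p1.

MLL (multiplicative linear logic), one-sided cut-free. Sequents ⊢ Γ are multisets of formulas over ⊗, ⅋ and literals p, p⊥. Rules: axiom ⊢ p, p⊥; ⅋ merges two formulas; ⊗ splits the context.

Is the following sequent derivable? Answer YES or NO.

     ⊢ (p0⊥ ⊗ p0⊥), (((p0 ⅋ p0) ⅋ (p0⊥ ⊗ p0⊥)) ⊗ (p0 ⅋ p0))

Derivation (root first):
[⊗]  ⊢ (p0⊥ ⊗ p0⊥), (((p0 ⅋ p0) ⅋ (p0⊥ ⊗ p0⊥)) ⊗ (p0 ⅋ p0))
  [⅋]  ⊢ ((p0 ⅋ p0) ⅋ (p0⊥ ⊗ p0⊥))
    [⅋]  ⊢ (p0⊥ ⊗ p0⊥), (p0 ⅋ p0)
      [⊗]  ⊢ p0, p0, (p0⊥ ⊗ p0⊥)
        [Ax]  ⊢ p0, p0⊥
        [Ax]  ⊢ p0, p0⊥
  [⅋]  ⊢ (p0⊥ ⊗ p0⊥), (p0 ⅋ p0)
    [⊗]  ⊢ p0, p0, (p0⊥ ⊗ p0⊥)
      [Ax]  ⊢ p0, p0⊥
      [Ax]  ⊢ p0, p0⊥

Result: YES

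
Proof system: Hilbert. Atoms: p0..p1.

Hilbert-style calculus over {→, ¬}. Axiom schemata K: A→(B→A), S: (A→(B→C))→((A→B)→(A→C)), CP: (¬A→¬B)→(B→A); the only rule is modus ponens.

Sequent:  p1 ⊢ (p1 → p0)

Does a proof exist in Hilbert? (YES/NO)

Search for a countermodel by truth-table:
  v=00: Γ:[p1=F] Δ:[(p1 → p0)=T] refutes=False
  v=01: Γ:[p1=T] Δ:[(p1 → p0)=F] refutes=True  ← countermodel

Result: NO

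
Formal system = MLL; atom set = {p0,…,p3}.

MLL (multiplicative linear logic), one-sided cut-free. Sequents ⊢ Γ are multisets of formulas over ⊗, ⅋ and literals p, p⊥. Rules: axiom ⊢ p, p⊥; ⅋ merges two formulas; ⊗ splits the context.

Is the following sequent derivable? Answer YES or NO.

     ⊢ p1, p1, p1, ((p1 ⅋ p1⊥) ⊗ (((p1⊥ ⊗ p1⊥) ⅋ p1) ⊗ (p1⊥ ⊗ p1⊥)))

Derivation trace:
[⊗]  ⊢ p1, p1, p1, ((p1 ⅋ p1⊥) ⊗ (((p1⊥ ⊗ p1⊥) ⅋ p1) ⊗ (p1⊥ ⊗ p1⊥)))
  [⅋]  ⊢ (p1 ⅋ p1⊥)
    [Ax]  ⊢ p1, p1⊥
  [⊗]  ⊢ p1, p1, p1, (((p1⊥ ⊗ p1⊥) ⅋ p1) ⊗ (p1⊥ ⊗ p1⊥))
    [⅋]  ⊢ p1, ((p1⊥ ⊗ p1⊥) ⅋ p1)
      [⊗]  ⊢ p1, p1, (p1⊥ ⊗ p1⊥)
        [Ax]  ⊢ p1, p1⊥
        [Ax]  ⊢ p1, p1⊥
    [⊗]  ⊢ p1, p1, (p1⊥ ⊗ p1⊥)
      [Ax]  ⊢ p1, p1⊥
      [Ax]  ⊢ p1, p1⊥

Result: YES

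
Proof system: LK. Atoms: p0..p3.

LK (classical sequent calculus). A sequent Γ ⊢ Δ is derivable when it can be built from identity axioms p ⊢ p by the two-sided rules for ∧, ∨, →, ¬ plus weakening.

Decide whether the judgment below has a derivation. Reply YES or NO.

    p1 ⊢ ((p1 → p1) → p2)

Search for a countermodel by truth-table:
  v=0000: Γ:[p1=F] Δ:[((p1 → p1) → p2)=F] refutes=False
  v=0001: Γ:[p1=F] Δ:[((p1 → p1) → p2)=F] refutes=False
  v=0010: Γ:[p1=F] Δ:[((p1 → p1) → p2)=T] refutes=False
  v=0011: Γ:[p1=F] Δ:[((p1 → p1) → p2)=T] refutes=False
  v=0100: Γ:[p1=T] Δ:[((p1 → p1) → p2)=F] refutes=True  ← countermodel

Result: NO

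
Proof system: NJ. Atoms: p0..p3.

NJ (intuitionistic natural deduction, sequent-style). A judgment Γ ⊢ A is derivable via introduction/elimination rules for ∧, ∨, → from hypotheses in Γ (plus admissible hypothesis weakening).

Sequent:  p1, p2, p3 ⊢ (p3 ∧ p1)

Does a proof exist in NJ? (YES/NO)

Derivation (root first):
[∧I] p1, p2, p3 ⊢ (p3 ∧ p1)
  [Ax] p3 ⊢ p3
  [Wk] p1, p2 ⊢ p1
    [Ax] p1 ⊢ p1

Result: YES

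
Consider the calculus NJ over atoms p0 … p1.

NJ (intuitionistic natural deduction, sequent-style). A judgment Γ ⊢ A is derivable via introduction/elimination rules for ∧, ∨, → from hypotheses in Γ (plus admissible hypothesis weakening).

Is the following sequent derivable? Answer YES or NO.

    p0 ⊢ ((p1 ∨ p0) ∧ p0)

Derivation trace:
[∧I] p0 ⊢ ((p1 ∨ p0) ∧ p0)
  [→E] p0 ⊢ (p1 ∨ p0)
    [→I]  ⊢ (p0 → (p1 ∨ p0))
      [∨I₂] p0 ⊢ (p1 ∨ p0)
        [Ax] p0 ⊢ p0
    [Ax] p0 ⊢ p0
  [Ax] p0 ⊢ p0

Result: YES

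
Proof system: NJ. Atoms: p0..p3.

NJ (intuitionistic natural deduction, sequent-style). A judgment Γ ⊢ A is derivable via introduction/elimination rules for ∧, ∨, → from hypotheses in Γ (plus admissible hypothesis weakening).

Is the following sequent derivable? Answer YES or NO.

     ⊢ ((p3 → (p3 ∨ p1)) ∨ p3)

Derivation (root first):
[∨I₁]  ⊢ ((p3 → (p3 ∨ p1)) ∨ p3)
  [→I]  ⊢ (p3 → (p3 ∨ p1))
    [∨I₁] p3 ⊢ (p3 ∨ p1)
      [Ax] p3 ⊢ p3

Result: YES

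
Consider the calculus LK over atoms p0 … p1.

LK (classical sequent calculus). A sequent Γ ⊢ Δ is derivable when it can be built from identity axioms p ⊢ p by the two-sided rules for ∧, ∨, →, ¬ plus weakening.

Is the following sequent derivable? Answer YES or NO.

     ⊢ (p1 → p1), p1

Derivation trace:
[WR]  ⊢ (p1 → p1), p1
  [→R]  ⊢ (p1 → p1)
    [Ax] p1 ⊢ p1

Result: YES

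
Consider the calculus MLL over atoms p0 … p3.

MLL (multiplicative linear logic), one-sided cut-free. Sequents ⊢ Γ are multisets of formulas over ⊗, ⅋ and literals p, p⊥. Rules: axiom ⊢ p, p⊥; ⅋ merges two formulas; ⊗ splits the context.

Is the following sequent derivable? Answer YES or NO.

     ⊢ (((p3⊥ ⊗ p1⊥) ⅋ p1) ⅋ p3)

Derivation (root first):
[⅋]  ⊢ (((p3⊥ ⊗ p1⊥) ⅋ p1) ⅋ p3)
  [⅋]  ⊢ p3, ((p3⊥ ⊗ p1⊥) ⅋ p1)
    [⊗]  ⊢ p3, p1, (p3⊥ ⊗ p1⊥)
      [Ax]  ⊢ p3, p3⊥
      [Ax]  ⊢ p1, p1⊥

Result: YES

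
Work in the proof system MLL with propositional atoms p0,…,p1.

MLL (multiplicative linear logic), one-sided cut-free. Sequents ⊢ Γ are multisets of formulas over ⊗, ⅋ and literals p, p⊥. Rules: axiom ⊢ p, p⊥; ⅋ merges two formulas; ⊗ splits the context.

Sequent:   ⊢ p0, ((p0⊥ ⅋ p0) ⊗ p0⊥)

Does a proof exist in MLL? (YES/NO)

Derivation (root first):
[⊗]  ⊢ p0, ((p0⊥ ⅋ p0) ⊗ p0⊥)
  [⅋]  ⊢ (p0⊥ ⅋ p0)
    [Ax]  ⊢ p0, p0⊥
  [Ax]  ⊢ p0, p0⊥

Result: YES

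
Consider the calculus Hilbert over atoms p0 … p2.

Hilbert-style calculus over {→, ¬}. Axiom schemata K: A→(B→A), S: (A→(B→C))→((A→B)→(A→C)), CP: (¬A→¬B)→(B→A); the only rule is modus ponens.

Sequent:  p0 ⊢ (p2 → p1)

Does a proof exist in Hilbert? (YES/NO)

Enumerate valuations to refute Γ ⊢ Δ:
  v=000: Γ:[p0=F] Δ:[(p2 → p1)=T] refutes=False
  v=001: Γ:[p0=F] Δ:[(p2 → p1)=F] refutes=False
  v=010: Γ:[p0=F] Δ:[(p2 → p1)=T] refutes=False
  v=011: Γ:[p0=F] Δ:[(p2 → p1)=T] refutes=False
  v=100: Γ:[p0=T] Δ:[(p2 → p1)=T] refutes=False
  v=101: Γ:[p0=T] Δ:[(p2 → p1)=F] refutes=True  ← countermodel

Result: NO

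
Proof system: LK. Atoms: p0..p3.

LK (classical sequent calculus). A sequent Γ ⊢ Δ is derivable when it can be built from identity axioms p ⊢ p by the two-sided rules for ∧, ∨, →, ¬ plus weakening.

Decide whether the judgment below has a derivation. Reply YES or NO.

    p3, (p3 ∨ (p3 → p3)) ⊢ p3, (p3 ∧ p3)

Proof tree:
[∨L] p3, (p3 ∨ (p3 → p3)) ⊢ p3, (p3 ∧ p3)
  [∧R] p3 ⊢ (p3 ∧ p3)
    [Ax] p3 ⊢ p3
    [Ax] p3 ⊢ p3
  [→L] p3, (p3 → p3) ⊢ p3
    [Ax] p3 ⊢ p3
    [Ax] p3 ⊢ p3

Result: YES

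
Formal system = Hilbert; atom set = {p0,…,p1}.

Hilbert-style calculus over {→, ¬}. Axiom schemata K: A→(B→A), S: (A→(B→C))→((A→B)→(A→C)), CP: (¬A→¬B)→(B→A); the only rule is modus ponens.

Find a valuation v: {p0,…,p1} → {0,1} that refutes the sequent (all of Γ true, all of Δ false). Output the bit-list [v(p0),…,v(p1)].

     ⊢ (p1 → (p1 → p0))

Enumerate valuations to refute Γ ⊢ Δ:
  v=00: Γ:[] Δ:[(p1 → (p1 → p0))=T] refutes=False
  v=01: Γ:[] Δ:[(p1 → (p1 → p0))=F] refutes=True  ← countermodel

Result: [0, 1]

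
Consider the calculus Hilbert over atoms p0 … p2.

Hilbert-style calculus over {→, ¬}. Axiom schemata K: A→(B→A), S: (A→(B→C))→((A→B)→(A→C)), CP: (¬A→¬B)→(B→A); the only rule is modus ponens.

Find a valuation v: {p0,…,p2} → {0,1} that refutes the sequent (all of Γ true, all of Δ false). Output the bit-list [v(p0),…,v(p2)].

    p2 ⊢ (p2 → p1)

Truth-table refutation:
  v=000: Γ:[p2=F] Δ:[(p2 → p1)=T] refutes=False
  v=001: Γ:[p2=T] Δ:[(p2 → p1)=F] refutes=True  ← countermodel

Result: [0, 0, 1]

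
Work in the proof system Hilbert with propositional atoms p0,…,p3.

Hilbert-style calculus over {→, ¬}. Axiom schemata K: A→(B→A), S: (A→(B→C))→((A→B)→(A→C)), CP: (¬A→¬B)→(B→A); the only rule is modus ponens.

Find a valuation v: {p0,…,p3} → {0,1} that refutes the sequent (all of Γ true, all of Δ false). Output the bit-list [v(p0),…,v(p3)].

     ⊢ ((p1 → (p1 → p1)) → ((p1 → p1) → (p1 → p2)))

Enumerate valuations to refute Γ ⊢ Δ:
  v=0000: Γ:[] Δ:[((p1 → (p1 → p1)) → ((p1 → p1) → (p1 → p2)))=T] refutes=False
  v=0001: Γ:[] Δ:[((p1 → (p1 → p1)) → ((p1 → p1) → (p1 → p2)))=T] refutes=False
  v=0010: Γ:[] Δ:[((p1 → (p1 → p1)) → ((p1 → p1) → (p1 → p2)))=T] refutes=False
  v=0011: Γ:[] Δ:[((p1 → (p1 → p1)) → ((p1 → p1) → (p1 → p2)))=T] refutes=False
  v=0100: Γ:[] Δ:[((p1 → (p1 → p1)) → ((p1 → p1) → (p1 → p2)))=F] refutes=True  ← countermodel

Result: [0, 1, 0, 0]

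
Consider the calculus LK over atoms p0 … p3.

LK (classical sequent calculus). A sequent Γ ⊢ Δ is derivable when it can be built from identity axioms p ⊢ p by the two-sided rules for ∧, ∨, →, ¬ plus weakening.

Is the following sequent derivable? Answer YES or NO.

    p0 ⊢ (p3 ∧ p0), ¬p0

Search for a countermodel by truth-table:
  v=0000: Γ:[p0=F] Δ:[(p3 ∧ p0)=F, ¬p0=T] refutes=False
  v=0001: Γ:[p0=F] Δ:[(p3 ∧ p0)=F, ¬p0=T] refutes=False
  v=0010: Γ:[p0=F] Δ:[(p3 ∧ p0)=F, ¬p0=T] refutes=False
  v=0011: Γ:[p0=F] Δ:[(p3 ∧ p0)=F, ¬p0=T] refutes=False
  v=0100: Γ:[p0=F] Δ:[(p3 ∧ p0)=F, ¬p0=T] refutes=False
  v=0101: Γ:[p0=F] Δ:[(p3 ∧ p0)=F, ¬p0=T] refutes=False
  v=0110: Γ:[p0=F] Δ:[(p3 ∧ p0)=F, ¬p0=T] refutes=False
  v=0111: Γ:[p0=F] Δ:[(p3 ∧ p0)=F, ¬p0=T] refutes=False
  v=1000: Γ:[p0=T] Δ:[(p3 ∧ p0)=F, ¬p0=F] refutes=True  ← countermodel

Result: NO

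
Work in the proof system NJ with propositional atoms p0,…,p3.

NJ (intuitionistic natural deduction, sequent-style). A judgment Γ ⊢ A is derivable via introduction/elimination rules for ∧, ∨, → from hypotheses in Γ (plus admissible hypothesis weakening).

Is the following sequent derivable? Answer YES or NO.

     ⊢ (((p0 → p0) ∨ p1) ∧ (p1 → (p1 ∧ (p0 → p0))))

Derivation trace:
[∧I]  ⊢ (((p0 → p0) ∨ p1) ∧ (p1 → (p1 ∧ (p0 → p0))))
  [∨I₁]  ⊢ ((p0 → p0) ∨ p1)
    [→I]  ⊢ (p0 → p0)
      [Ax] p0 ⊢ p0
  [→I]  ⊢ (p1 → (p1 ∧ (p0 → p0)))
    [∧I] p1 ⊢ (p1 ∧ (p0 → p0))
      [Ax] p1 ⊢ p1
      [→I]  ⊢ (p0 → p0)
        [Ax] p0 ⊢ p0

Result: YES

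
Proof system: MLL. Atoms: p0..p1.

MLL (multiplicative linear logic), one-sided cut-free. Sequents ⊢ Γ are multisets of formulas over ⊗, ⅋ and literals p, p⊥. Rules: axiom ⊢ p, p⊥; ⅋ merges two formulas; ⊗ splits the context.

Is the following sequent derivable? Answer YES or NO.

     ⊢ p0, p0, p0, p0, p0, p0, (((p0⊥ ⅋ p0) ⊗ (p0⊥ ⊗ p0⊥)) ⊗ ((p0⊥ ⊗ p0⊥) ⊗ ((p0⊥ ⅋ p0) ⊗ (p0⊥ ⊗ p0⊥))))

Proof tree:
[⊗]  ⊢ p0, p0, p0, p0, p0, p0, (((p0⊥ ⅋ p0) ⊗ (p0⊥ ⊗ p0⊥)) ⊗ ((p0⊥ ⊗ p0⊥) ⊗ ((p0⊥ ⅋ p0) ⊗ (p0⊥ ⊗ p0⊥))))
  [⊗]  ⊢ p0, p0, ((p0⊥ ⅋ p0) ⊗ (p0⊥ ⊗ p0⊥))
    [⅋]  ⊢ (p0⊥ ⅋ p0)
      [Ax]  ⊢ p0, p0⊥
    [⊗]  ⊢ p0, p0, (p0⊥ ⊗ p0⊥)
      [Ax]  ⊢ p0, p0⊥
      [Ax]  ⊢ p0, p0⊥
  [⊗]  ⊢ p0, p0, p0, p0, ((p0⊥ ⊗ p0⊥) ⊗ ((p0⊥ ⅋ p0) ⊗ (p0⊥ ⊗ p0⊥)))
    [⊗]  ⊢ p0, p0, (p0⊥ ⊗ p0⊥)
      [Ax]  ⊢ p0, p0⊥
      [Ax]  ⊢ p0, p0⊥
    [⊗]  ⊢ p0, p0, ((p0⊥ ⅋ p0) ⊗ (p0⊥ ⊗ p0⊥))
      [⅋]  ⊢ (p0⊥ ⅋ p0)
        [Ax]  ⊢ p0, p0⊥
      [⊗]  ⊢ p0, p0, (p0⊥ ⊗ p0⊥)
        [Ax]  ⊢ p0, p0⊥
        [Ax]  ⊢ p0, p0⊥

Result: YES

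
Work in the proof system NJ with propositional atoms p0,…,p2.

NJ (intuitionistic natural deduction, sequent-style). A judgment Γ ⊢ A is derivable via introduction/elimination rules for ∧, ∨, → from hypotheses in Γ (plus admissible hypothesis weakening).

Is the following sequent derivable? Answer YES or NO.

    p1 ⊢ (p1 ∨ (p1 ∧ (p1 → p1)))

Proof tree:
[∨I₂] p1 ⊢ (p1 ∨ (p1 ∧ (p1 → p1)))
  [∧I] p1 ⊢ (p1 ∧ (p1 → p1))
    [Ax] p1 ⊢ p1
    [→I]  ⊢ (p1 → p1)
      [Ax] p1 ⊢ p1

Result: YES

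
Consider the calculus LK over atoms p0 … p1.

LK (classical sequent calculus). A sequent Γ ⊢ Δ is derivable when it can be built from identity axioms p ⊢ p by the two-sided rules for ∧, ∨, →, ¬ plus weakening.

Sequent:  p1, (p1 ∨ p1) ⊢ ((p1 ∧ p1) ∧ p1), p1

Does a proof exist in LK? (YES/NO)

Proof tree:
[WR] p1, (p1 ∨ p1) ⊢ ((p1 ∧ p1) ∧ p1), p1
  [∧R] p1, (p1 ∨ p1) ⊢ ((p1 ∧ p1) ∧ p1)
    [∧R] p1 ⊢ (p1 ∧ p1)
      [Ax] p1 ⊢ p1
      [Ax] p1 ⊢ p1
    [∨L] (p1 ∨ p1) ⊢ p1
      [Ax] p1 ⊢ p1
      [Ax] p1 ⊢ p1

Result: YES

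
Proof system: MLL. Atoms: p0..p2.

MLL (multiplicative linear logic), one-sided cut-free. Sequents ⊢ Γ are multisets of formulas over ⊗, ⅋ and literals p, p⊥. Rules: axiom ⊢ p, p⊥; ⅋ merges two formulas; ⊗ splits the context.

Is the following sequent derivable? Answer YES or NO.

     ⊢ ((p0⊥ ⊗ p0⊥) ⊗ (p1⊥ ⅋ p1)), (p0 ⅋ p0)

Derivation (root first):
[⅋]  ⊢ ((p0⊥ ⊗ p0⊥) ⊗ (p1⊥ ⅋ p1)), (p0 ⅋ p0)
  [⊗]  ⊢ p0, p0, ((p0⊥ ⊗ p0⊥) ⊗ (p1⊥ ⅋ p1))
    [⊗]  ⊢ p0, p0, (p0⊥ ⊗ p0⊥)
      [Ax]  ⊢ p0, p0⊥
      [Ax]  ⊢ p0, p0⊥
    [⅋]  ⊢ (p1⊥ ⅋ p1)
      [Ax]  ⊢ p1, p1⊥

Result: YES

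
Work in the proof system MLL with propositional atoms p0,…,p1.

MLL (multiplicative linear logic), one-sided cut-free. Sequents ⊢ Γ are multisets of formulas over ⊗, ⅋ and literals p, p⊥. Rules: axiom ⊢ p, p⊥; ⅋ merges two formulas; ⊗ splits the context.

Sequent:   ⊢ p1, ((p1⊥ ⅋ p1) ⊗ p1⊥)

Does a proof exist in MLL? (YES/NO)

Derivation (root first):
[⊗]  ⊢ p1, ((p1⊥ ⅋ p1) ⊗ p1⊥)
  [⅋]  ⊢ (p1⊥ ⅋ p1)
    [Ax]  ⊢ p1, p1⊥
  [Ax]  ⊢ p1, p1⊥

Result: YES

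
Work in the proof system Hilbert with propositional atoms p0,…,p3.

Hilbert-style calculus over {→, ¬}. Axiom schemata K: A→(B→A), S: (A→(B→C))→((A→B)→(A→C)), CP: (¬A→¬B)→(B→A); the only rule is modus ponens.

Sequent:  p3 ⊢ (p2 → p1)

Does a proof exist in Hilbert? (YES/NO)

Enumerate valuations to refute Γ ⊢ Δ:
  v=0000: Γ:[p3=F] Δ:[(p2 → p1)=T] refutes=False
  v=0001: Γ:[p3=T] Δ:[(p2 → p1)=T] refutes=False
  v=0010: Γ:[p3=F] Δ:[(p2 → p1)=F] refutes=False
  v=0011: Γ:[p3=T] Δ:[(p2 → p1)=F] refutes=True  ← countermodel

Result: NO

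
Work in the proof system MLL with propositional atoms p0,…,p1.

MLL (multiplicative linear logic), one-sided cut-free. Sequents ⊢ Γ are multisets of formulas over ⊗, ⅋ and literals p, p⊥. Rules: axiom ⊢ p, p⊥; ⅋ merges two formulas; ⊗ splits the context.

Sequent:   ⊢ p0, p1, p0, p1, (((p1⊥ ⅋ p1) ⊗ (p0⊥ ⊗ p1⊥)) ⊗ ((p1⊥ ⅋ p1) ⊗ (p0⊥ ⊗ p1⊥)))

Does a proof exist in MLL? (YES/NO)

Proof tree:
[⊗]  ⊢ p0, p1, p0, p1, (((p1⊥ ⅋ p1) ⊗ (p0⊥ ⊗ p1⊥)) ⊗ ((p1⊥ ⅋ p1) ⊗ (p0⊥ ⊗ p1⊥)))
  [⊗]  ⊢ p0, p1, ((p1⊥ ⅋ p1) ⊗ (p0⊥ ⊗ p1⊥))
    [⅋]  ⊢ (p1⊥ ⅋ p1)
      [Ax]  ⊢ p1, p1⊥
    [⊗]  ⊢ p0, p1, (p0⊥ ⊗ p1⊥)
      [Ax]  ⊢ p0, p0⊥
      [Ax]  ⊢ p1, p1⊥
  [⊗]  ⊢ p0, p1, ((p1⊥ ⅋ p1) ⊗ (p0⊥ ⊗ p1⊥))
    [⅋]  ⊢ (p1⊥ ⅋ p1)
      [Ax]  ⊢ p1, p1⊥
    [⊗]  ⊢ p0, p1, (p0⊥ ⊗ p1⊥)
      [Ax]  ⊢ p0, p0⊥
      [Ax]  ⊢ p1, p1⊥

Result: YES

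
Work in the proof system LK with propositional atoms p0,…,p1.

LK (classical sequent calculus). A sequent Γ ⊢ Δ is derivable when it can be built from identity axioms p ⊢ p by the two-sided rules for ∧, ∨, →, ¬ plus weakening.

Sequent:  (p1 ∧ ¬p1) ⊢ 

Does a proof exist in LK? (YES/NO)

Derivation trace:
[∧L] (p1 ∧ ¬p1) ⊢ 
  [¬L] p1, ¬p1 ⊢ 
    [Ax] p1 ⊢ p1

Result: YES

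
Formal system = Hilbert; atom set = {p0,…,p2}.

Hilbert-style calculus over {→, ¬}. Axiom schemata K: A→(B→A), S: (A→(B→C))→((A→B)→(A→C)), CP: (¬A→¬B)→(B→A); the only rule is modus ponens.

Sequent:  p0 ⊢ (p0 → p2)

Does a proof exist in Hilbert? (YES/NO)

Search for a countermodel by truth-table:
  v=000: Γ:[p0=F] Δ:[(p0 → p2)=T] refutes=False
  v=001: Γ:[p0=F] Δ:[(p0 → p2)=T] refutes=False
  v=010: Γ:[p0=F] Δ:[(p0 → p2)=T] refutes=False
  v=011: Γ:[p0=F] Δ:[(p0 → p2)=T] refutes=False
  v=100: Γ:[p0=T] Δ:[(p0 → p2)=F] refutes=True  ← countermodel

Result: NO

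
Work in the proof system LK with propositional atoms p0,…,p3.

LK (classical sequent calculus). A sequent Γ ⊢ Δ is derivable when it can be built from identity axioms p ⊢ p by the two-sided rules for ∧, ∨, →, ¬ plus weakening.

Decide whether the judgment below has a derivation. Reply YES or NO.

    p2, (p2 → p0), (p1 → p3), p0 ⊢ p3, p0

Proof tree:
[WL] p2, (p2 → p0), (p1 → p3), p0 ⊢ p3, p0
  [→L] p2, (p2 → p0), (p1 → p3) ⊢ p3, p0
    [WR] p2, (p2 → p0) ⊢ p0, p1
      [→L] p2, (p2 → p0) ⊢ p0
        [Ax] p2 ⊢ p2
        [Ax] p0 ⊢ p0
    [Ax] p3 ⊢ p3

Result: YES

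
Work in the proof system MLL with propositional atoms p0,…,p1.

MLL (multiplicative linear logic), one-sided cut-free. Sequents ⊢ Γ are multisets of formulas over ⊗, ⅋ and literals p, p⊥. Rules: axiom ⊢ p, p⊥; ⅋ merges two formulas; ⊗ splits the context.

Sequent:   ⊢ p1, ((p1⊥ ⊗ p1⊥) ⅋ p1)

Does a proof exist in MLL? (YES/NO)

Derivation trace:
[⅋]  ⊢ p1, ((p1⊥ ⊗ p1⊥) ⅋ p1)
  [⊗]  ⊢ p1, p1, (p1⊥ ⊗ p1⊥)
    [Ax]  ⊢ p1, p1⊥
    [Ax]  ⊢ p1, p1⊥

Result: YES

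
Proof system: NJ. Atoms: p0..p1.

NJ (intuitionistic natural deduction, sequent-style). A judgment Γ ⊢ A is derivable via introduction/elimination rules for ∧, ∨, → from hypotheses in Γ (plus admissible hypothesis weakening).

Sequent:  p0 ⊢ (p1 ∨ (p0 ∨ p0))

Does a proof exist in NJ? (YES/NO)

Derivation trace:
[∨I₂] p0 ⊢ (p1 ∨ (p0 ∨ p0))
  [∨I₁] p0 ⊢ (p0 ∨ p0)
    [Ax] p0 ⊢ p0

Result: YES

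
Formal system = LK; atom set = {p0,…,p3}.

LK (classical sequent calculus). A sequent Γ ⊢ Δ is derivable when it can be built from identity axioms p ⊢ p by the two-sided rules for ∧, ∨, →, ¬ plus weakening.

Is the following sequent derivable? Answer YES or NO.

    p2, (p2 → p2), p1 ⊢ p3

Search for a countermodel by truth-table:
  v=0000: Γ:[p2=F, (p2 → p2)=T, p1=F] Δ:[p3=F] refutes=False
  v=0001: Γ:[p2=F, (p2 → p2)=T, p1=F] Δ:[p3=T] refutes=False
  v=0010: Γ:[p2=T, (p2 → p2)=T, p1=F] Δ:[p3=F] refutes=False
  v=0011: Γ:[p2=T, (p2 → p2)=T, p1=F] Δ:[p3=T] refutes=False
  v=0100: Γ:[p2=F, (p2 → p2)=T, p1=T] Δ:[p3=F] refutes=False
  v=0101: Γ:[p2=F, (p2 → p2)=T, p1=T] Δ:[p3=T] refutes=False
  v=0110: Γ:[p2=T, (p2 → p2)=T, p1=T] Δ:[p3=F] refutes=True  ← countermodel

Result: NO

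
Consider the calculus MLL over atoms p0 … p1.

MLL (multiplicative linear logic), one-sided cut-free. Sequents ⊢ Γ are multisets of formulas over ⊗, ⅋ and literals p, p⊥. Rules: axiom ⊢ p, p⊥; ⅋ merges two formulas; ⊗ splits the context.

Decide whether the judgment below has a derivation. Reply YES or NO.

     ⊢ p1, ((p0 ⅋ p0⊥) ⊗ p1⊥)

Derivation trace:
[⊗]  ⊢ p1, ((p0 ⅋ p0⊥) ⊗ p1⊥)
  [⅋]  ⊢ (p0 ⅋ p0⊥)
    [Ax]  ⊢ p0, p0⊥
  [Ax]  ⊢ p1, p1⊥

Result: YES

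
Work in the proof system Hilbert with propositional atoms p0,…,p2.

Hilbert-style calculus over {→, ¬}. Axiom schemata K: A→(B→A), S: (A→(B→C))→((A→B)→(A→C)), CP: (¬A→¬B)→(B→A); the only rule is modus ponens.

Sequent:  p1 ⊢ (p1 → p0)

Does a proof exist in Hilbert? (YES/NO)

Search for a countermodel by truth-table:
  v=000: Γ:[p1=F] Δ:[(p1 → p0)=T] refutes=False
  v=001: Γ:[p1=F] Δ:[(p1 → p0)=T] refutes=False
  v=010: Γ:[p1=T] Δ:[(p1 → p0)=F] refutes=True  ← countermodel

Result: NO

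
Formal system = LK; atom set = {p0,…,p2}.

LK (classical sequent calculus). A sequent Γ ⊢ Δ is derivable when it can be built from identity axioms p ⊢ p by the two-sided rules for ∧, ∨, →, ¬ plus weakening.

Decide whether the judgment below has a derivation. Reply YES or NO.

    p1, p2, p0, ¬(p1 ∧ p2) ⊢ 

Proof tree:
[¬L] p1, p2, p0, ¬(p1 ∧ p2) ⊢ 
  [∧R] p1, p2, p0 ⊢ (p1 ∧ p2)
    [Ax] p1 ⊢ p1
    [WL] p2, p0 ⊢ p2
      [Ax] p2 ⊢ p2

Result: YES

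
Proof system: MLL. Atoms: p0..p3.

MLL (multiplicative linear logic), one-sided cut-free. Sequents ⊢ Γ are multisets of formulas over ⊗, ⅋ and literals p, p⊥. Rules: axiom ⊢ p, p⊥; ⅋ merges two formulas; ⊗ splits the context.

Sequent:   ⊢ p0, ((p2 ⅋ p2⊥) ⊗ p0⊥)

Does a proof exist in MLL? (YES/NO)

Derivation trace:
[⊗]  ⊢ p0, ((p2 ⅋ p2⊥) ⊗ p0⊥)
  [⅋]  ⊢ (p2 ⅋ p2⊥)
    [Ax]  ⊢ p2, p2⊥
  [Ax]  ⊢ p0, p0⊥

Result: YES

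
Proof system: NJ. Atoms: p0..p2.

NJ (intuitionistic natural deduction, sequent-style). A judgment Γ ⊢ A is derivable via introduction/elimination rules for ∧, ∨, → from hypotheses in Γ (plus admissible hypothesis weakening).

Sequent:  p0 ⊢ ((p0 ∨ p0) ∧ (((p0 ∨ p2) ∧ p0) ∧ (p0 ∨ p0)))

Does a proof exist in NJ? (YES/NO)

Derivation (root first):
[∧I] p0 ⊢ ((p0 ∨ p0) ∧ (((p0 ∨ p2) ∧ p0) ∧ (p0 ∨ p0)))
  [∨I₂] p0 ⊢ (p0 ∨ p0)
    [Ax] p0 ⊢ p0
  [∧I] p0 ⊢ (((p0 ∨ p2) ∧ p0) ∧ (p0 ∨ p0))
    [∧I] p0 ⊢ ((p0 ∨ p2) ∧ p0)
      [∨I₁] p0 ⊢ (p0 ∨ p2)
        [Ax] p0 ⊢ p0
      [Ax] p0 ⊢ p0
    [∨I₂] p0 ⊢ (p0 ∨ p0)
      [Ax] p0 ⊢ p0

Result: YES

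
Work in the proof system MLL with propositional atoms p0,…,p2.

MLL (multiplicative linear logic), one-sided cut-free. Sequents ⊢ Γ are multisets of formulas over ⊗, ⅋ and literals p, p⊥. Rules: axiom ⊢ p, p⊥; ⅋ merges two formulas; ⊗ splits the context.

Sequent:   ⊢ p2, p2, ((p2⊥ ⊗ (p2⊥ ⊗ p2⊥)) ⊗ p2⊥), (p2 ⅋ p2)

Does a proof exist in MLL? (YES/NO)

Derivation trace:
[⅋]  ⊢ p2, p2, ((p2⊥ ⊗ (p2⊥ ⊗ p2⊥)) ⊗ p2⊥), (p2 ⅋ p2)
  [⊗]  ⊢ p2, p2, p2, p2, ((p2⊥ ⊗ (p2⊥ ⊗ p2⊥)) ⊗ p2⊥)
    [⊗]  ⊢ p2, p2, p2, (p2⊥ ⊗ (p2⊥ ⊗ p2⊥))
      [Ax]  ⊢ p2, p2⊥
      [⊗]  ⊢ p2, p2, (p2⊥ ⊗ p2⊥)
        [Ax]  ⊢ p2, p2⊥
        [Ax]  ⊢ p2, p2⊥
    [Ax]  ⊢ p2, p2⊥

Result: YES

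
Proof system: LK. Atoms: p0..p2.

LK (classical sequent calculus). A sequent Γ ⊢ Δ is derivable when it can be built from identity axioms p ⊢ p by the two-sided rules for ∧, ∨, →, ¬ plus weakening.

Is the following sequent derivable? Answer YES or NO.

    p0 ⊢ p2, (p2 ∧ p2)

Truth-table refutation:
  v=000: Γ:[p0=F] Δ:[p2=F, (p2 ∧ p2)=F] refutes=False
  v=001: Γ:[p0=F] Δ:[p2=T, (p2 ∧ p2)=T] refutes=False
  v=010: Γ:[p0=F] Δ:[p2=F, (p2 ∧ p2)=F] refutes=False
  v=011: Γ:[p0=F] Δ:[p2=T, (p2 ∧ p2)=T] refutes=False
  v=100: Γ:[p0=T] Δ:[p2=F, (p2 ∧ p2)=F] refutes=True  ← countermodel

Result: NO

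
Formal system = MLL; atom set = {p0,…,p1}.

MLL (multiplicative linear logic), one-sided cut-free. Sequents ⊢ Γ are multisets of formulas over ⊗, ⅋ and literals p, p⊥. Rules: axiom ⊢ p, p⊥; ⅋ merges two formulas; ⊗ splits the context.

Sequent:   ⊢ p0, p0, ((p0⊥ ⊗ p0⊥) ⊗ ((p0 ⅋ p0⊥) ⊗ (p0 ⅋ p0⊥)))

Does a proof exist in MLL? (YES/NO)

Derivation (root first):
[⊗]  ⊢ p0, p0, ((p0⊥ ⊗ p0⊥) ⊗ ((p0 ⅋ p0⊥) ⊗ (p0 ⅋ p0⊥)))
  [⊗]  ⊢ p0, p0, (p0⊥ ⊗ p0⊥)
    [Ax]  ⊢ p0, p0⊥
    [Ax]  ⊢ p0, p0⊥
  [⊗]  ⊢ ((p0 ⅋ p0⊥) ⊗ (p0 ⅋ p0⊥))
    [⅋]  ⊢ (p0 ⅋ p0⊥)
      [Ax]  ⊢ p0, p0⊥
    [⅋]  ⊢ (p0 ⅋ p0⊥)
      [Ax]  ⊢ p0, p0⊥

Result: YES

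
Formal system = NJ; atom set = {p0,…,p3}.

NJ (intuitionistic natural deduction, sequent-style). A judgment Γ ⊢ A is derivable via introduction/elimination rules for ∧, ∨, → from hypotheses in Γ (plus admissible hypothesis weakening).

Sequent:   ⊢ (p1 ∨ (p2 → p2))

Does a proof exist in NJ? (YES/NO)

Derivation (root first):
[∨I₂]  ⊢ (p1 ∨ (p2 → p2))
  [→I]  ⊢ (p2 → p2)
    [Ax] p2 ⊢ p2

Result: YES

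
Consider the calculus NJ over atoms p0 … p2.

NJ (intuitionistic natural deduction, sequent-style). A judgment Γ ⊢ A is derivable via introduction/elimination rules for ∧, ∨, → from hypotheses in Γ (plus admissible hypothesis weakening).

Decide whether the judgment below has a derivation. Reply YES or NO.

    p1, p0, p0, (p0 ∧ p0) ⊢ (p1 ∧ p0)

Proof tree:
[Wk] p1, p0, p0, (p0 ∧ p0) ⊢ (p1 ∧ p0)
  [Wk] p1, p0, p0 ⊢ (p1 ∧ p0)
    [∧I] p1, p0 ⊢ (p1 ∧ p0)
      [Ax] p1 ⊢ p1
      [Ax] p0 ⊢ p0

Result: YES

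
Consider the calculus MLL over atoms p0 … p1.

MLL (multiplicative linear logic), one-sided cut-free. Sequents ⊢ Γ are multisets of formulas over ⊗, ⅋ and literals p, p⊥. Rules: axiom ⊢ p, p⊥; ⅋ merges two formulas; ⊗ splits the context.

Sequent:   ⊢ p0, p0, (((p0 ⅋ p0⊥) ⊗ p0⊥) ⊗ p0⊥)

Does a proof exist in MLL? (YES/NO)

Proof tree:
[⊗]  ⊢ p0, p0, (((p0 ⅋ p0⊥) ⊗ p0⊥) ⊗ p0⊥)
  [⊗]  ⊢ p0, ((p0 ⅋ p0⊥) ⊗ p0⊥)
    [⅋]  ⊢ (p0 ⅋ p0⊥)
      [Ax]  ⊢ p0, p0⊥
    [Ax]  ⊢ p0, p0⊥
  [Ax]  ⊢ p0, p0⊥

Result: YES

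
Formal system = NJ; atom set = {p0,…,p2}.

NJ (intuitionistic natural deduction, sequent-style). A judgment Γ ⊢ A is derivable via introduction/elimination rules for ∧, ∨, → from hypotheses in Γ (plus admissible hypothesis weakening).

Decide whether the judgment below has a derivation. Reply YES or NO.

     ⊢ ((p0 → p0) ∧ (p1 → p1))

Proof tree:
[∧I]  ⊢ ((p0 → p0) ∧ (p1 → p1))
  [→I]  ⊢ (p0 → p0)
    [Ax] p0 ⊢ p0
  [→I]  ⊢ (p1 → p1)
    [Ax] p1 ⊢ p1

Result: YES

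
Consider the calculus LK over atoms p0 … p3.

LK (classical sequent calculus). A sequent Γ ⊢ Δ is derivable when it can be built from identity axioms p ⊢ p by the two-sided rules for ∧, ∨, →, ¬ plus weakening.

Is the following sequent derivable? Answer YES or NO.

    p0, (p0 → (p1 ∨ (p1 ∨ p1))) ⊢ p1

Derivation trace:
[→L] p0, (p0 → (p1 ∨ (p1 ∨ p1))) ⊢ p1
  [Ax] p0 ⊢ p0
  [∨L] (p1 ∨ (p1 ∨ p1)) ⊢ p1
    [Ax] p1 ⊢ p1
    [∨L] (p1 ∨ p1) ⊢ p1
      [Ax] p1 ⊢ p1
      [Ax] p1 ⊢ p1

Result: YES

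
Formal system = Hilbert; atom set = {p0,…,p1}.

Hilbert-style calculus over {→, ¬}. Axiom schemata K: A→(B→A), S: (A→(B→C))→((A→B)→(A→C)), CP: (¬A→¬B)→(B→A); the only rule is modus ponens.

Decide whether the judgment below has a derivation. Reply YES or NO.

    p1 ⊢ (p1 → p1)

Derivation (root first):
[MP] p1 ⊢ (p1 → p1)
  [K]  ⊢ (p1 → (p1 → p1))
  [MP] p1 ⊢ p1
    [MP] p1 ⊢ (p1 → p1)
      [K]  ⊢ (p1 → (p1 → p1))
      [Hyp] p1 ⊢ p1
    [Hyp] p1 ⊢ p1

Result: YES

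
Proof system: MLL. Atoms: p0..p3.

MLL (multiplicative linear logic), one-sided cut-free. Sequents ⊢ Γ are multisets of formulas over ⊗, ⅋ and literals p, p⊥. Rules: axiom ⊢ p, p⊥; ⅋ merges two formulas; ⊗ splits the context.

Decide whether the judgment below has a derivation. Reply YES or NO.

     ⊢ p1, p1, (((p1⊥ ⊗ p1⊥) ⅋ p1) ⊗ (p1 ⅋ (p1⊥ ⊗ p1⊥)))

Derivation trace:
[⊗]  ⊢ p1, p1, (((p1⊥ ⊗ p1⊥) ⅋ p1) ⊗ (p1 ⅋ (p1⊥ ⊗ p1⊥)))
  [⅋]  ⊢ p1, ((p1⊥ ⊗ p1⊥) ⅋ p1)
    [⊗]  ⊢ p1, p1, (p1⊥ ⊗ p1⊥)
      [Ax]  ⊢ p1, p1⊥
      [Ax]  ⊢ p1, p1⊥
  [⅋]  ⊢ p1, (p1 ⅋ (p1⊥ ⊗ p1⊥))
    [⊗]  ⊢ p1, p1, (p1⊥ ⊗ p1⊥)
      [Ax]  ⊢ p1, p1⊥
      [Ax]  ⊢ p1, p1⊥

Result: YES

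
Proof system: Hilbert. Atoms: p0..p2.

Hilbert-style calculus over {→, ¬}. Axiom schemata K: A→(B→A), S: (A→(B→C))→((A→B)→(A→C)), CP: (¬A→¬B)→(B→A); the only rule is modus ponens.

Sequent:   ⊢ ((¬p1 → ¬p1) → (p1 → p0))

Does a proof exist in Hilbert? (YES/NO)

Enumerate valuations to refute Γ ⊢ Δ:
  v=000: Γ:[] Δ:[((¬p1 → ¬p1) → (p1 → p0))=T] refutes=False
  v=001: Γ:[] Δ:[((¬p1 → ¬p1) → (p1 → p0))=T] refutes=False
  v=010: Γ:[] Δ:[((¬p1 → ¬p1) → (p1 → p0))=F] refutes=True  ← countermodel

Result: NO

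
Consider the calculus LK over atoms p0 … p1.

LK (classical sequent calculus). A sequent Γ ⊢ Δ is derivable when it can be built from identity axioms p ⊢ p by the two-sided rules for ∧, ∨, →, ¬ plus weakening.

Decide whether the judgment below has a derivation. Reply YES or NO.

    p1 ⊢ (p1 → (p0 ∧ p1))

Truth-table refutation:
  v=00: Γ:[p1=F] Δ:[(p1 → (p0 ∧ p1))=T] refutes=False
  v=01: Γ:[p1=T] Δ:[(p1 → (p0 ∧ p1))=F] refutes=True  ← countermodel

Result: NO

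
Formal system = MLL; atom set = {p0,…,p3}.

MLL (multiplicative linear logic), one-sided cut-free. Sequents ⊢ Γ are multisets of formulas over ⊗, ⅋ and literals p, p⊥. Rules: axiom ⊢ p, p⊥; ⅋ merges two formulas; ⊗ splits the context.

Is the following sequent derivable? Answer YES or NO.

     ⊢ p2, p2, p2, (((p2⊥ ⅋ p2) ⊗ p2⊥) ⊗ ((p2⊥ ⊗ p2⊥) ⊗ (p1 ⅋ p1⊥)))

Proof tree:
[⊗]  ⊢ p2, p2, p2, (((p2⊥ ⅋ p2) ⊗ p2⊥) ⊗ ((p2⊥ ⊗ p2⊥) ⊗ (p1 ⅋ p1⊥)))
  [⊗]  ⊢ p2, ((p2⊥ ⅋ p2) ⊗ p2⊥)
    [⅋]  ⊢ (p2⊥ ⅋ p2)
      [Ax]  ⊢ p2, p2⊥
    [Ax]  ⊢ p2, p2⊥
  [⊗]  ⊢ p2, p2, ((p2⊥ ⊗ p2⊥) ⊗ (p1 ⅋ p1⊥))
    [⊗]  ⊢ p2, p2, (p2⊥ ⊗ p2⊥)
      [Ax]  ⊢ p2, p2⊥
      [Ax]  ⊢ p2, p2⊥
    [⅋]  ⊢ (p1 ⅋ p1⊥)
      [Ax]  ⊢ p1, p1⊥

Result: YES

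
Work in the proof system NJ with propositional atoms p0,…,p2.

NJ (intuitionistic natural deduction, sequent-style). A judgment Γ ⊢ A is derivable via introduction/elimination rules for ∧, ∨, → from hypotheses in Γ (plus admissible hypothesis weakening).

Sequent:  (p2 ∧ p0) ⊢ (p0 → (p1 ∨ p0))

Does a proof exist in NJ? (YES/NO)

Derivation trace:
[→I] (p2 ∧ p0) ⊢ (p0 → (p1 ∨ p0))
  [∨I₂] p0, (p2 ∧ p0) ⊢ (p1 ∨ p0)
    [Wk] p0, (p2 ∧ p0) ⊢ p0
      [Ax] p0 ⊢ p0

Result: YES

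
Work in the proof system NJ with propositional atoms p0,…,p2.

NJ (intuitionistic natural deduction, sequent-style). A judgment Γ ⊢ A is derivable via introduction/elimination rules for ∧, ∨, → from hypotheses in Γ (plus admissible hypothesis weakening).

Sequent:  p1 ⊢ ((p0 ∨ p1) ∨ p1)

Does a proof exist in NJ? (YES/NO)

Proof tree:
[∨I₁] p1 ⊢ ((p0 ∨ p1) ∨ p1)
  [∨I₂] p1 ⊢ (p0 ∨ p1)
    [Ax] p1 ⊢ p1

Result: YES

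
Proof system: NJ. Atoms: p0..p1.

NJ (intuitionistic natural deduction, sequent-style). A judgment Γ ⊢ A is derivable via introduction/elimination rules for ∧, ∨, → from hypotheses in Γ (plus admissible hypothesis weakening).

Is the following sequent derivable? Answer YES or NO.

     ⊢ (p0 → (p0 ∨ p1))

Derivation (root first):
[→I]  ⊢ (p0 → (p0 ∨ p1))
  [∨I₁] p0 ⊢ (p0 ∨ p1)
    [Ax] p0 ⊢ p0

Result: YES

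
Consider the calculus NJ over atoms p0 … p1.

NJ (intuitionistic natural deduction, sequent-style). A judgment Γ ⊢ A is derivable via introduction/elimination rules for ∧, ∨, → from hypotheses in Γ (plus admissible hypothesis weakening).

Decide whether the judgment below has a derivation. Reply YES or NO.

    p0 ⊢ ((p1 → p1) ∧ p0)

Derivation trace:
[∧I] p0 ⊢ ((p1 → p1) ∧ p0)
  [→I]  ⊢ (p1 → p1)
    [Ax] p1 ⊢ p1
  [Ax] p0 ⊢ p0

Result: YES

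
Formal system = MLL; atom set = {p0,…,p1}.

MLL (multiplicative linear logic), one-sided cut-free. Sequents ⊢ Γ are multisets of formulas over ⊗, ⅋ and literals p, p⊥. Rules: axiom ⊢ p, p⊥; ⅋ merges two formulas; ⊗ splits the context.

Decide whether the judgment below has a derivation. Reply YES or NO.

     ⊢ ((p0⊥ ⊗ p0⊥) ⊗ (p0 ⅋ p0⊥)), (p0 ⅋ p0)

Proof tree:
[⅋]  ⊢ ((p0⊥ ⊗ p0⊥) ⊗ (p0 ⅋ p0⊥)), (p0 ⅋ p0)
  [⊗]  ⊢ p0, p0, ((p0⊥ ⊗ p0⊥) ⊗ (p0 ⅋ p0⊥))
    [⊗]  ⊢ p0, p0, (p0⊥ ⊗ p0⊥)
      [Ax]  ⊢ p0, p0⊥
      [Ax]  ⊢ p0, p0⊥
    [⅋]  ⊢ (p0 ⅋ p0⊥)
      [Ax]  ⊢ p0, p0⊥

Result: YES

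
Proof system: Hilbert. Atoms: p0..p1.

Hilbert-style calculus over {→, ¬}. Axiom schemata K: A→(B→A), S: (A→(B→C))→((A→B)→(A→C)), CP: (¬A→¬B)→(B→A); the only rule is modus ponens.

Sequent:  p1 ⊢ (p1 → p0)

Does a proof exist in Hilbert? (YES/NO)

Enumerate valuations to refute Γ ⊢ Δ:
  v=00: Γ:[p1=F] Δ:[(p1 → p0)=T] refutes=False
  v=01: Γ:[p1=T] Δ:[(p1 → p0)=F] refutes=True  ← countermodel

Result: NO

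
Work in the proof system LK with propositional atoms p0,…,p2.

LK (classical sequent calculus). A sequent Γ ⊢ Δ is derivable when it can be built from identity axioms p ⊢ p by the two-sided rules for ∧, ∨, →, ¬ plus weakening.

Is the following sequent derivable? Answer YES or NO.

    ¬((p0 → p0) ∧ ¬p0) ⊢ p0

Derivation trace:
[¬L] ¬((p0 → p0) ∧ ¬p0) ⊢ p0
  [∧R]  ⊢ p0, ((p0 → p0) ∧ ¬p0)
    [→R]  ⊢ (p0 → p0)
      [Ax] p0 ⊢ p0
    [¬R]  ⊢ p0, ¬p0
      [Ax] p0 ⊢ p0

Result: YES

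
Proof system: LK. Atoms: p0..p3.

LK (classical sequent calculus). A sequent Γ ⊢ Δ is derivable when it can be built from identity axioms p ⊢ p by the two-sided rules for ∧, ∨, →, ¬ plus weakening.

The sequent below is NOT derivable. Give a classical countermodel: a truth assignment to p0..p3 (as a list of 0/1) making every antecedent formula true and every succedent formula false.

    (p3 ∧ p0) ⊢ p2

Truth-table refutation:
  v=0000: Γ:[(p3 ∧ p0)=F] Δ:[p2=F] refutes=False
  v=0001: Γ:[(p3 ∧ p0)=F] Δ:[p2=F] refutes=False
  v=0010: Γ:[(p3 ∧ p0)=F] Δ:[p2=T] refutes=False
  v=0011: Γ:[(p3 ∧ p0)=F] Δ:[p2=T] refutes=False
  v=0100: Γ:[(p3 ∧ p0)=F] Δ:[p2=F] refutes=False
  v=0101: Γ:[(p3 ∧ p0)=F] Δ:[p2=F] refutes=False
  v=0110: Γ:[(p3 ∧ p0)=F] Δ:[p2=T] refutes=False
  v=0111: Γ:[(p3 ∧ p0)=F] Δ:[p2=T] refutes=False
  v=1000: Γ:[(p3 ∧ p0)=F] Δ:[p2=F] refutes=False
  v=1001: Γ:[(p3 ∧ p0)=T] Δ:[p2=F] refutes=True  ← countermodel

Result: [1, 0, 0, 1]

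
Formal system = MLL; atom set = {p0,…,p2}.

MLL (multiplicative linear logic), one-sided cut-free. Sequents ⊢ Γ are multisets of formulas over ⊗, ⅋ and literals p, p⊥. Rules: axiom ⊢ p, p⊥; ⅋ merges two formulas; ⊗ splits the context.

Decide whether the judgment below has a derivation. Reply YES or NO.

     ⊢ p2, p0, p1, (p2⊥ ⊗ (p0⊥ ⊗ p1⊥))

Derivation (root first):
[⊗]  ⊢ p2, p0, p1, (p2⊥ ⊗ (p0⊥ ⊗ p1⊥))
  [Ax]  ⊢ p2, p2⊥
  [⊗]  ⊢ p0, p1, (p0⊥ ⊗ p1⊥)
    [Ax]  ⊢ p0, p0⊥
    [Ax]  ⊢ p1, p1⊥

Result: YES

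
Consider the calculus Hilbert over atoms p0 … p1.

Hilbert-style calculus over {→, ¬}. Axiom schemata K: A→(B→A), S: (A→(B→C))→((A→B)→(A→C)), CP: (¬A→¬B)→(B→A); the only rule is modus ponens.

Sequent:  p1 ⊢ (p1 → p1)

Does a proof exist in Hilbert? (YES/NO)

Derivation (root first):
[MP] p1 ⊢ (p1 → p1)
  [K]  ⊢ (p1 → (p1 → p1))
  [MP] p1 ⊢ p1
    [MP] p1 ⊢ (p1 → p1)
      [K]  ⊢ (p1 → (p1 → p1))
      [Hyp] p1 ⊢ p1
    [Hyp] p1 ⊢ p1

Result: YES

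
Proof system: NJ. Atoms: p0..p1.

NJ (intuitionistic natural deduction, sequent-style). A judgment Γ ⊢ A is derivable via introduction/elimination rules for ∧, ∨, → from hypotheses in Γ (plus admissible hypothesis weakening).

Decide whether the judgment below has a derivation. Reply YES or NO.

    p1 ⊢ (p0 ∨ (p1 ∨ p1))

Derivation (root first):
[∨I₂] p1 ⊢ (p0 ∨ (p1 ∨ p1))
  [∨I₁] p1 ⊢ (p1 ∨ p1)
    [Ax] p1 ⊢ p1

Result: YES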